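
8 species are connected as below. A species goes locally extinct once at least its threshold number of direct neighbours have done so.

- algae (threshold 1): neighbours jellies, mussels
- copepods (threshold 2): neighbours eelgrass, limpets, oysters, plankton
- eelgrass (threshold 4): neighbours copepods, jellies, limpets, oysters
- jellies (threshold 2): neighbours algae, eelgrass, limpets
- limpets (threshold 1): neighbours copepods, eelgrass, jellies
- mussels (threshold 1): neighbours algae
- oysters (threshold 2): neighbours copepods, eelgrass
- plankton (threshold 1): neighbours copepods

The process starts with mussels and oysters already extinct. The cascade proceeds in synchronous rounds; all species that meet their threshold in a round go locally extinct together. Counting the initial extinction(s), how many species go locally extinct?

3

Round 1 — mussels, oysters go locally extinct (initial).
Round 2 — checking thresholds:
  algae: 1 of 2 neighbours ≥ 1, goes locally extinct.
  copepods: 1 of 4 neighbours < 2, holds.
  eelgrass: 1 of 4 neighbours < 4, holds.
Round 3 — no new extinctions; cascade stops.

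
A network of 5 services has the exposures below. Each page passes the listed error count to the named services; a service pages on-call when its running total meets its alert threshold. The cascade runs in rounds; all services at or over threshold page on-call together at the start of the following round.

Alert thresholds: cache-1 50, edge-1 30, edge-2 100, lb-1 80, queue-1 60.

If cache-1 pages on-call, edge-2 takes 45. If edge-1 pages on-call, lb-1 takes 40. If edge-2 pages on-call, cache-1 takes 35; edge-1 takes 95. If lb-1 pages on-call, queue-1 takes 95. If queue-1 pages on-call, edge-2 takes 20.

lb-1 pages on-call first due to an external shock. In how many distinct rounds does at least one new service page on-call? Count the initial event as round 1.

2

Round 1 — lb-1 pages on-call (initial).
  queue-1: +95 → 95 ≥ 60
Round 2 — queue-1 pages on-call.
  edge-2: +20 → 20 < 100
No further pages.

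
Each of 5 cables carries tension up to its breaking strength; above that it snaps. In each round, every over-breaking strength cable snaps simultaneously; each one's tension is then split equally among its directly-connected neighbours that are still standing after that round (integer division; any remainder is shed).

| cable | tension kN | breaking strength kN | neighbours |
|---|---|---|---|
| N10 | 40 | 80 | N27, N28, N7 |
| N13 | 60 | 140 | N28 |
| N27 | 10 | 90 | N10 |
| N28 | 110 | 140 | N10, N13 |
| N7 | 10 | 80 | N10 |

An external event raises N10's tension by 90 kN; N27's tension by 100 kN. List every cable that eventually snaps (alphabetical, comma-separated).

Round 1 — N10 at 130 > 80; N27 at 110 > 90. N10, N27 snap.
  N10 sheds 130 kN to N28, N7: 65 each.
    N28: 110+65 = 175 > 140
    N7: 10+65 = 75 ≤ 80
  N27 sheds 110 kN: no online neighbours, lost.
Round 2 — N28 snaps.
  N28 sheds 175 kN to N13: 175 each.
    N13: 60+175 = 235 > 140
Round 3 — N13 snaps.
  N13 sheds 235 kN: no online neighbours, lost.
No further breaks.

N10, N13, N27, N28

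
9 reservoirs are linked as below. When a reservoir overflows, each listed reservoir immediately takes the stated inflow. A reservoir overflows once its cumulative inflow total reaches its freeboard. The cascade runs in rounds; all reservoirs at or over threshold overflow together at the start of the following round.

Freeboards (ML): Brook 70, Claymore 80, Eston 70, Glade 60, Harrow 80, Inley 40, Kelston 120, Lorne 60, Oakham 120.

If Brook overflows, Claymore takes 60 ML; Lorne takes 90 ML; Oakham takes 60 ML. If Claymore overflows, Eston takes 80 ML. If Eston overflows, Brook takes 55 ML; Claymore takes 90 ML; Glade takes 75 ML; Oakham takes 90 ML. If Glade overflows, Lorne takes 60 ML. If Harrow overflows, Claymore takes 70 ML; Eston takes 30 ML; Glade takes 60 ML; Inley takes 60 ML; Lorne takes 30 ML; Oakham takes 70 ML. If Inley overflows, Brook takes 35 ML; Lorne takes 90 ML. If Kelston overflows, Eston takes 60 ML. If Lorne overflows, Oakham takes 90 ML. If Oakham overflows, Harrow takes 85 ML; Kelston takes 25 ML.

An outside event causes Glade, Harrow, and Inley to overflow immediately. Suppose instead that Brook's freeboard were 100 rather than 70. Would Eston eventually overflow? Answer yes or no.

no

With Brook's freeboard at 100:
Round 1 — Glade, Harrow, Inley overflow (initial).
  Brook: +35 → 35 < 100
  Claymore: +70 → 70 < 80
  Eston: +30 → 30 < 70
  Lorne: +60+30+90 → 180 ≥ 60
  Oakham: +70 → 70 < 120
Round 2 — Lorne overflows.
  Oakham: +90 → 160 ≥ 120
Round 3 — Oakham overflows.
  Kelston: +25 → 25 < 120
No further overflows.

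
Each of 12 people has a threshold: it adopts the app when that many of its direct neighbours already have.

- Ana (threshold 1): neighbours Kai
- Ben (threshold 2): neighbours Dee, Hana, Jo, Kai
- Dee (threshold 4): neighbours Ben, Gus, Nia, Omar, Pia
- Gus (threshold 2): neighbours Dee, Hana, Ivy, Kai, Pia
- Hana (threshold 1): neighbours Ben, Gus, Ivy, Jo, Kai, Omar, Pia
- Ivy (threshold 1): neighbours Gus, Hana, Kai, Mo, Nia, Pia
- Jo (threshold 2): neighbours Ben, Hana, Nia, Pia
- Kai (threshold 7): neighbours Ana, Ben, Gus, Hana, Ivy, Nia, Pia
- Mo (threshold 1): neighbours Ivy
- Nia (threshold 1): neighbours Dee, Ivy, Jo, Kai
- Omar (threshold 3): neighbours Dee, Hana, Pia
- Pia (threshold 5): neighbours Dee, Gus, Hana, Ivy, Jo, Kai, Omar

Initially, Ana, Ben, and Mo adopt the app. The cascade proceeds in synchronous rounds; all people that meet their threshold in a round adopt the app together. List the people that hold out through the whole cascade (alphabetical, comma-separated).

Round 1 — Ana, Ben, Mo adopt the app (initial).
Round 2 — checking thresholds:
  Dee: 1 of 5 neighbours < 4, holds.
  Hana: 1 of 7 neighbours ≥ 1, adopts the app.
  Ivy: 1 of 6 neighbours ≥ 1, adopts the app.
  Jo: 1 of 4 neighbours < 2, holds.
  Kai: 2 of 7 neighbours < 7, holds.
Round 3 — checking thresholds:
  Dee: 1 of 5 neighbours < 4, holds.
  Gus: 2 of 5 neighbours ≥ 2, adopts the app.
  Jo: 2 of 4 neighbours ≥ 2, adopts the app.
  Kai: 4 of 7 neighbours < 7, holds.
  Nia: 1 of 4 neighbours ≥ 1, adopts the app.
  Omar: 1 of 3 neighbours < 3, holds.
  Pia: 2 of 7 neighbours < 5, holds.
Round 4 — no new adoptions; cascade stops.

Dee, Kai, Omar, Pia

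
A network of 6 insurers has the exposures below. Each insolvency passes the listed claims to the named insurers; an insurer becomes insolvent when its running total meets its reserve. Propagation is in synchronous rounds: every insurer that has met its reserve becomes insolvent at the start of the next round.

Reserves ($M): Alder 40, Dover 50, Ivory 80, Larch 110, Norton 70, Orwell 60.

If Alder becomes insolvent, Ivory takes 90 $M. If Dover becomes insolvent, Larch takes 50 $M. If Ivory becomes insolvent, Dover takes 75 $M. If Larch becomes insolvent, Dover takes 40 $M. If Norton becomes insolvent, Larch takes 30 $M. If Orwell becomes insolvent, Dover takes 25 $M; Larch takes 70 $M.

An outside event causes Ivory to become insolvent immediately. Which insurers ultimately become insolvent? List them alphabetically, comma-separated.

Round 1 — Ivory becomes insolvent (initial).
  Dover: +75 → 75 ≥ 50
Round 2 — Dover becomes insolvent.
  Larch: +50 → 50 < 110
No further insolvencies.

Dover, Ivory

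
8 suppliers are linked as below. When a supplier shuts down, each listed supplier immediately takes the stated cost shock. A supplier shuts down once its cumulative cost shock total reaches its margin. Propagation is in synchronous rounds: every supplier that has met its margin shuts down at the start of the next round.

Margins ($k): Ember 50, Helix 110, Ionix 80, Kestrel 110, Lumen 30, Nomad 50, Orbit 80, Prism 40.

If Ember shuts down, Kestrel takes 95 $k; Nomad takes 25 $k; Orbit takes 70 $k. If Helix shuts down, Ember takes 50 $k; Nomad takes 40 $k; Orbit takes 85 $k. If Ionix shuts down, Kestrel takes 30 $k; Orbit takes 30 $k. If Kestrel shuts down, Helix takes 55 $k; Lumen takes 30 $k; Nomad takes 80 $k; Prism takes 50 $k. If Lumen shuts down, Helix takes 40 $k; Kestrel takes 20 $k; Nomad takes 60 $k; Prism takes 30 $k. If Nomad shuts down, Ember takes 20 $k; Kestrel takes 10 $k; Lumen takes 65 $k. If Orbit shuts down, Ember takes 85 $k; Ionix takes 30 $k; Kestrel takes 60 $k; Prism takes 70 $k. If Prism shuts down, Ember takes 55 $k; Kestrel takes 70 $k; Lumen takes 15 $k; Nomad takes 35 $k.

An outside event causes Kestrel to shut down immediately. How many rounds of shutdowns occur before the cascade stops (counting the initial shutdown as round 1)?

Round 1 — Kestrel shuts down (initial).
  Helix: +55 → 55 < 110
  Lumen: +30 → 30 ≥ 30
  Nomad: +80 → 80 ≥ 50
  Prism: +50 → 50 ≥ 40
Round 2 — Lumen, Nomad, Prism shut down.
  Ember: +20+55 → 75 ≥ 50
  Helix: +40 → 95 < 110
Round 3 — Ember shuts down.
  Orbit: +70 → 70 < 80
No further shutdowns.

3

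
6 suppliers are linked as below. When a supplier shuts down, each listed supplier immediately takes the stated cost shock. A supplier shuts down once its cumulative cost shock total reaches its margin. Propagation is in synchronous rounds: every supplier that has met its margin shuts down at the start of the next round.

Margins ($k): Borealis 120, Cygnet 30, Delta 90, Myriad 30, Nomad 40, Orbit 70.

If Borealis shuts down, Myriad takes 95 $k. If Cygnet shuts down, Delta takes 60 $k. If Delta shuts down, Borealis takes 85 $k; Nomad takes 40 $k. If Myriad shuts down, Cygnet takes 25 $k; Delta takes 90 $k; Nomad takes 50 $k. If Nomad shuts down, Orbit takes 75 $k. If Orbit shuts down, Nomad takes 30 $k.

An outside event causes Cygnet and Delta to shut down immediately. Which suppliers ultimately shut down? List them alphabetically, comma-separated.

Cygnet, Delta, Nomad, Orbit

Round 1 — Cygnet, Delta shut down (initial).
  Borealis: +85 → 85 < 120
  Nomad: +40 → 40 ≥ 40
Round 2 — Nomad shuts down.
  Orbit: +75 → 75 ≥ 70
Round 3 — Orbit shuts down.
No further shutdowns.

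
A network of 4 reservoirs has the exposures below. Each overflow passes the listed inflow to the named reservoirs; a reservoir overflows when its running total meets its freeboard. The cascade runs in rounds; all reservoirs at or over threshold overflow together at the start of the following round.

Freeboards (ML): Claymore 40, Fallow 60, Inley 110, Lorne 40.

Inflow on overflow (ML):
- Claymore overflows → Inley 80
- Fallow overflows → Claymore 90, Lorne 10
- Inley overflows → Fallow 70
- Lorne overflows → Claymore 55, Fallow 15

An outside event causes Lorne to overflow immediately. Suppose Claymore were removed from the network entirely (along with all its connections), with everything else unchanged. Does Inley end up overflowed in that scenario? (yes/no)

With Claymore removed:
Round 1 — Lorne overflows (initial).
  Fallow: +15 → 15 < 60
No further overflows.

no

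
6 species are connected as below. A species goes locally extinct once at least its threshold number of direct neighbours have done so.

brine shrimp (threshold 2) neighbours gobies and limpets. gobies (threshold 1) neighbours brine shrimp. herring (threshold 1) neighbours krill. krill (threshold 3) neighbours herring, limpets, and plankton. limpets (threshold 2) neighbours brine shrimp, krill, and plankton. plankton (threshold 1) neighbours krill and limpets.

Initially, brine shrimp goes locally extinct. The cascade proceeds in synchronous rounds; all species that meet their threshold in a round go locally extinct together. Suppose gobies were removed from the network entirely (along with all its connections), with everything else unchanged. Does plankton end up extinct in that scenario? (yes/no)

no

With gobies removed:
Round 1 — brine shrimp goes locally extinct (initial).
Round 2 — no new extinctions; cascade stops.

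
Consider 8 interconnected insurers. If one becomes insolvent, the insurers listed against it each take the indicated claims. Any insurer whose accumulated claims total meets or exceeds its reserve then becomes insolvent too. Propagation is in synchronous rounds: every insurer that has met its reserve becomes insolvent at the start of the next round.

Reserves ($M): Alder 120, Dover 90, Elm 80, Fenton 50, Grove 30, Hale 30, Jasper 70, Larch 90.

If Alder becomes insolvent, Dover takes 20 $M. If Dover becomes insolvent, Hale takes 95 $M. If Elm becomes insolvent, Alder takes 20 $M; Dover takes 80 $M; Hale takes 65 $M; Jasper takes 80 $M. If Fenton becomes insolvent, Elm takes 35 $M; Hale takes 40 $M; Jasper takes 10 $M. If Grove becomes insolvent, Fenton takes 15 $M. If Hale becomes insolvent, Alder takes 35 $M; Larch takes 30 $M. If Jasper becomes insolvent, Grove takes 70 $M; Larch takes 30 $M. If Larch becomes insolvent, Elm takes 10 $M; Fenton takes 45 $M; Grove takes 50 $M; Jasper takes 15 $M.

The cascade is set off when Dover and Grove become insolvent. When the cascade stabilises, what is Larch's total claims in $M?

30

Round 1 — Dover, Grove become insolvent (initial).
  Fenton: +15 → 15 < 50
  Hale: +95 → 95 ≥ 30
Round 2 — Hale becomes insolvent.
  Alder: +35 → 35 < 120
  Larch: +30 → 30 < 90
No further insolvencies.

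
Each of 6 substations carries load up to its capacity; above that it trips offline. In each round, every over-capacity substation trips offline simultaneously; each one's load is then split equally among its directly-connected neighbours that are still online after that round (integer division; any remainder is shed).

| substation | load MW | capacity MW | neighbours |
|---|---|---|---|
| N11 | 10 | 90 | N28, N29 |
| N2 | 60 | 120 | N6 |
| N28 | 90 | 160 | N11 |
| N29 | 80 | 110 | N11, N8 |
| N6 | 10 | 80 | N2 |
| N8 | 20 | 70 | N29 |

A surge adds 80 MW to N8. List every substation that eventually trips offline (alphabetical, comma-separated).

N11, N28, N29, N8

Round 1 — N8 at 100 > 70. N8 trips offline.
  N8 sheds 100 MW to N29: 100 each.
    N29: 80+100 = 180 > 110
Round 2 — N29 trips offline.
  N29 sheds 180 MW to N11: 180 each.
    N11: 10+180 = 190 > 90
Round 3 — N11 trips offline.
  N11 sheds 190 MW to N28: 190 each.
    N28: 90+190 = 280 > 160
Round 4 — N28 trips offline.
  N28 sheds 280 MW: no online neighbours, lost.
No further trips.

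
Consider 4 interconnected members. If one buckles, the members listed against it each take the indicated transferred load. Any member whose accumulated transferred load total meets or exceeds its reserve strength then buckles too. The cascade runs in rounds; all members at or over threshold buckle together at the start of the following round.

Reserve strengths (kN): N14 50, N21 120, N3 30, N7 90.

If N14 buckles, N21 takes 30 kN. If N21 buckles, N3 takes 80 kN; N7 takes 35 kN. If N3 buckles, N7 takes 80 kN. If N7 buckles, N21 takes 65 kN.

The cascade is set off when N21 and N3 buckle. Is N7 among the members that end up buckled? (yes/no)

yes

Round 1 — N21, N3 buckle (initial).
  N7: +35+80 → 115 ≥ 90
Round 2 — N7 buckles.
No further bucklings.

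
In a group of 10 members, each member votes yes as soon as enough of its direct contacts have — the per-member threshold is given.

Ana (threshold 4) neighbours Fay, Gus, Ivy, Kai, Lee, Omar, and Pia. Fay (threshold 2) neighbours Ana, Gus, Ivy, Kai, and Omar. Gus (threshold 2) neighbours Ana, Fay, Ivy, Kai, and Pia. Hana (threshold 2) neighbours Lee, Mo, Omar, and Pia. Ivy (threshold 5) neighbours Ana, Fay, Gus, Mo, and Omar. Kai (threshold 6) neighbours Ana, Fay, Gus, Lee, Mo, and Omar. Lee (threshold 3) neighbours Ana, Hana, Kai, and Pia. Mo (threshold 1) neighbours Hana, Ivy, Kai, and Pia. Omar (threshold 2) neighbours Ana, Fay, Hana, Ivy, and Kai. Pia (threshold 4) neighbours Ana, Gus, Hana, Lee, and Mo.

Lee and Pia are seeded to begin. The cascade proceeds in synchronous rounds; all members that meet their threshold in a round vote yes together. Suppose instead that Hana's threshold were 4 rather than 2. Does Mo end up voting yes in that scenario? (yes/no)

With Hana's threshold at 4:
Round 1 — Lee, Pia vote yes (initial).
Round 2 — checking thresholds:
  Ana: 2 of 7 neighbours < 4, below threshold.
  Gus: 1 of 5 neighbours < 2, below threshold.
  Hana: 2 of 4 neighbours < 4, below threshold.
  Kai: 1 of 6 neighbours < 6, below threshold.
  Mo: 1 of 4 neighbours ≥ 1, votes yes.
Round 3 — no new yes votes; cascade stops.

yes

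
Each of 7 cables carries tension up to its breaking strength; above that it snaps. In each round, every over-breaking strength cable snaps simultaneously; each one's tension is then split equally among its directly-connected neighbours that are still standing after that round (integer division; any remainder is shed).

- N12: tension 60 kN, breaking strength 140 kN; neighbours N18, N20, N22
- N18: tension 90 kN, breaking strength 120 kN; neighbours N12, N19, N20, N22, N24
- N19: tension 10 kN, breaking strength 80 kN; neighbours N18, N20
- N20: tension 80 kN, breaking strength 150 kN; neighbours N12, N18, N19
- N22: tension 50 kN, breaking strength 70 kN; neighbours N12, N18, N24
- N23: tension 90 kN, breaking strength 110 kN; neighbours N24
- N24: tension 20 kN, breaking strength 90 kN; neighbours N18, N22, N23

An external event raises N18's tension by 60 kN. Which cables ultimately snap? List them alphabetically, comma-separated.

N18, N22

Round 1 — N18 at 150 > 120. N18 snaps.
  N18 sheds 150 kN to N12, N19, N20, N22, N24: 30 each.
    N12: 60+30 = 90 ≤ 140
    N19: 10+30 = 40 ≤ 80
    N20: 80+30 = 110 ≤ 150
    N22: 50+30 = 80 > 70
    N24: 20+30 = 50 ≤ 90
Round 2 — N22 snaps.
  N22 sheds 80 kN to N12, N24: 40 each.
    N12: 90+40 = 130 ≤ 140
    N24: 50+40 = 90 ≤ 90
No further breaks.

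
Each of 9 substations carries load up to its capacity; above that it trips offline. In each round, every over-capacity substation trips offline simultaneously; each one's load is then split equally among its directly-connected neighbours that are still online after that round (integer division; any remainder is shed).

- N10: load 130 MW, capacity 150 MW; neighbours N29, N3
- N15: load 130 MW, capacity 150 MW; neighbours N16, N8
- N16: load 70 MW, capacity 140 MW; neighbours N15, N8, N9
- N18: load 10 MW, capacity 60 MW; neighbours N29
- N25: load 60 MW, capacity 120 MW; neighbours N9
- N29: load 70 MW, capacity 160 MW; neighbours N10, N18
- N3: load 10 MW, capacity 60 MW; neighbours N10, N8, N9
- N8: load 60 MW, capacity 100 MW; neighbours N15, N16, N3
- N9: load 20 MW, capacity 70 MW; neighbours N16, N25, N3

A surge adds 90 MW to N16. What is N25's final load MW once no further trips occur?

Round 1 — N16 at 160 > 140. N16 trips offline.
  N16 sheds 160 MW to N15, N8, N9: 53 each (1 lost).
    N15: 130+53 = 183 > 150
    N8: 60+53 = 113 > 100
    N9: 20+53 = 73 > 70
Round 2 — N15, N8, N9 trip offline.
  N15 sheds 183 MW: no online neighbours, lost.
  N8 sheds 113 MW to N3: 113 each.
    N3: 10+113 = 123 > 60
  N9 sheds 73 MW to N25, N3: 36 each (1 lost).
    N25: 60+36 = 96 ≤ 120
    N3: 123+36 = 159 > 60
Round 3 — N3 trips offline.
  N3 sheds 159 MW to N10: 159 each.
    N10: 130+159 = 289 > 150
Round 4 — N10 trips offline.
  N10 sheds 289 MW to N29: 289 each.
    N29: 70+289 = 359 > 160
Round 5 — N29 trips offline.
  N29 sheds 359 MW to N18: 359 each.
    N18: 10+359 = 369 > 60
Round 6 — N18 trips offline.
  N18 sheds 369 MW: no online neighbours, lost.
No further trips.

96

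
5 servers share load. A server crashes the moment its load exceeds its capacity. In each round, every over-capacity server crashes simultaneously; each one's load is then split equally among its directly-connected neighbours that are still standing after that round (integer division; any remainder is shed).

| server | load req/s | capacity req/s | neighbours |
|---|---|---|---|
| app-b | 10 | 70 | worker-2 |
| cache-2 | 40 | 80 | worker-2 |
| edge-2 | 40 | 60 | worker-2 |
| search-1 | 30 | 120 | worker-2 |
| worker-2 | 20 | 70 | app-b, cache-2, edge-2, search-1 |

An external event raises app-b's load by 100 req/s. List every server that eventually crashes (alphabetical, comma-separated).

app-b, cache-2, edge-2, worker-2

Round 1 — app-b at 110 > 70. app-b crashes.
  app-b sheds 110 req/s to worker-2: 110 each.
    worker-2: 20+110 = 130 > 70
Round 2 — worker-2 crashes.
  worker-2 sheds 130 req/s to cache-2, edge-2, search-1: 43 each (1 lost).
    cache-2: 40+43 = 83 > 80
    edge-2: 40+43 = 83 > 60
    search-1: 30+43 = 73 ≤ 120
Round 3 — cache-2, edge-2 crash.
  cache-2 sheds 83 req/s: no online neighbours, lost.
  edge-2 sheds 83 req/s: no online neighbours, lost.
No further crashes.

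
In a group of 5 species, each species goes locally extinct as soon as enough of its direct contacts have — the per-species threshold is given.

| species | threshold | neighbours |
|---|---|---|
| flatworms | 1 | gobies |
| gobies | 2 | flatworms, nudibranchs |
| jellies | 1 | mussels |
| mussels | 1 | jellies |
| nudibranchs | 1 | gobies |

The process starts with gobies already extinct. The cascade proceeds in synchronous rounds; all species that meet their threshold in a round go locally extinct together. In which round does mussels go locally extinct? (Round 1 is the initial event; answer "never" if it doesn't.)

never

Round 1 — gobies goes locally extinct (initial).
Round 2 — checking thresholds:
  flatworms: 1 of 1 neighbours ≥ 1, goes locally extinct.
  nudibranchs: 1 of 1 neighbours ≥ 1, goes locally extinct.
Round 3 — no new extinctions; cascade stops.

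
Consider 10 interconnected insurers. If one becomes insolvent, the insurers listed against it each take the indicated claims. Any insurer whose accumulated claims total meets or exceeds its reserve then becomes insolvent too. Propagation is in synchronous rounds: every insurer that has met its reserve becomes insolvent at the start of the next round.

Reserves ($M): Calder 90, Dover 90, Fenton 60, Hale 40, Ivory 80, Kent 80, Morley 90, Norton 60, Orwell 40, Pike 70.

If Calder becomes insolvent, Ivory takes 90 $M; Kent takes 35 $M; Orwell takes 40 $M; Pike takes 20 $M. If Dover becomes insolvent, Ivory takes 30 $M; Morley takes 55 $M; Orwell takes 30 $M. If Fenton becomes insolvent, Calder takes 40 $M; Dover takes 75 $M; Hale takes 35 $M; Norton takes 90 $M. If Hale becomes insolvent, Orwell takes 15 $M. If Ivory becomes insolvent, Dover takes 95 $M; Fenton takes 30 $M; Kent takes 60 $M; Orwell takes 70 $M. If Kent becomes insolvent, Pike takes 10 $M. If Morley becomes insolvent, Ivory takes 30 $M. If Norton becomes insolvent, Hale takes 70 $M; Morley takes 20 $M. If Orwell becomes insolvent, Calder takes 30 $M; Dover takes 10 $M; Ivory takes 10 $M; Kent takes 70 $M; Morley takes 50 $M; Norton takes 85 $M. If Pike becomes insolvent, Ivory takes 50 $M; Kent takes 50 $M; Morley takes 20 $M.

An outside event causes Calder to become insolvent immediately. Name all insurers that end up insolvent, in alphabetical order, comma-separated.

Round 1 — Calder becomes insolvent (initial).
  Ivory: +90 → 90 ≥ 80
  Kent: +35 → 35 < 80
  Orwell: +40 → 40 ≥ 40
  Pike: +20 → 20 < 70
Round 2 — Ivory, Orwell become insolvent.
  Dover: +95+10 → 105 ≥ 90
  Fenton: +30 → 30 < 60
  Kent: +60+70 → 165 ≥ 80
  Morley: +50 → 50 < 90
  Norton: +85 → 85 ≥ 60
Round 3 — Dover, Kent, Norton become insolvent.
  Hale: +70 → 70 ≥ 40
  Morley: +55+20 → 125 ≥ 90
  Pike: +10 → 30 < 70
Round 4 — Hale, Morley become insolvent.
No further insolvencies.

Calder, Dover, Hale, Ivory, Kent, Morley, Norton, Orwell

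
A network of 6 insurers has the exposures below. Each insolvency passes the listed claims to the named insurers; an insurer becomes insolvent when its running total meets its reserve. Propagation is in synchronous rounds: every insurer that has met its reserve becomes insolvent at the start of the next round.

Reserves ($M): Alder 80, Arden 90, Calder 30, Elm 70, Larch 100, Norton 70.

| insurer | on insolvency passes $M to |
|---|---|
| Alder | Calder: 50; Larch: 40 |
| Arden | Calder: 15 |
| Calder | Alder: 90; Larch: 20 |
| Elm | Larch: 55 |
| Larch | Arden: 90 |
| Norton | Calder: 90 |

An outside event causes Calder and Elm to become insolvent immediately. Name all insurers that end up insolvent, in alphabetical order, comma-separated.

Alder, Arden, Calder, Elm, Larch

Round 1 — Calder, Elm become insolvent (initial).
  Alder: +90 → 90 ≥ 80
  Larch: +20+55 → 75 < 100
Round 2 — Alder becomes insolvent.
  Larch: +40 → 115 ≥ 100
Round 3 — Larch becomes insolvent.
  Arden: +90 → 90 ≥ 90
Round 4 — Arden becomes insolvent.
No further insolvencies.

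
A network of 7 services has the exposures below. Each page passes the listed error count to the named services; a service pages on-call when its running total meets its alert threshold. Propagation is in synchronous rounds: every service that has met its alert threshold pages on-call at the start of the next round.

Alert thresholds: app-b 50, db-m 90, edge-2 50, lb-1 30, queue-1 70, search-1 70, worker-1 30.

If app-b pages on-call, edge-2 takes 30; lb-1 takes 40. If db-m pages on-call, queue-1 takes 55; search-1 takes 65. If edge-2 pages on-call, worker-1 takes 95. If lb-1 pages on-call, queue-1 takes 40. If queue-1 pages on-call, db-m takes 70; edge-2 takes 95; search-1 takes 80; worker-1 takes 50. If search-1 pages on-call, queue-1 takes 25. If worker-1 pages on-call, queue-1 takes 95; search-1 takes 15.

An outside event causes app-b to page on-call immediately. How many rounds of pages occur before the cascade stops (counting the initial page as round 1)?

Round 1 — app-b pages on-call (initial).
  edge-2: +30 → 30 < 50
  lb-1: +40 → 40 ≥ 30
Round 2 — lb-1 pages on-call.
  queue-1: +40 → 40 < 70
No further pages.

2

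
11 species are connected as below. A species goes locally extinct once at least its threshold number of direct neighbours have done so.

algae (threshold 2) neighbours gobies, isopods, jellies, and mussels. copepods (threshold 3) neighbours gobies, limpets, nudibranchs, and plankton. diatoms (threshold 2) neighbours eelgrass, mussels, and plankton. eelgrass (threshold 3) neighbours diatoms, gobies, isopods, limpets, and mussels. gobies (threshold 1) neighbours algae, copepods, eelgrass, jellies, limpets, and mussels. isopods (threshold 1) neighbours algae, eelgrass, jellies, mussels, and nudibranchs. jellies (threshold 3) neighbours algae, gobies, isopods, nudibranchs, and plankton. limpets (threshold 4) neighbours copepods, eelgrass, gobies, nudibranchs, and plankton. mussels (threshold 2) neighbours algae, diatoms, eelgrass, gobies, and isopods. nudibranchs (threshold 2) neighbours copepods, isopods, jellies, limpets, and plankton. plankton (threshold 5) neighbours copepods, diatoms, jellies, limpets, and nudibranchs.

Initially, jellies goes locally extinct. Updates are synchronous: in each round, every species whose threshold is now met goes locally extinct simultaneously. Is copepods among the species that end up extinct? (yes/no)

Round 1 — jellies goes locally extinct (initial).
Round 2 — checking thresholds:
  algae: 1 of 4 neighbours < 2, not yet.
  gobies: 1 of 6 neighbours ≥ 1, goes locally extinct.
  isopods: 1 of 5 neighbours ≥ 1, goes locally extinct.
  nudibranchs: 1 of 5 neighbours < 2, not yet.
  plankton: 1 of 5 neighbours < 5, not yet.
Round 3 — checking thresholds:
  algae: 3 of 4 neighbours ≥ 2, goes locally extinct.
  copepods: 1 of 4 neighbours < 3, not yet.
  eelgrass: 2 of 5 neighbours < 3, not yet.
  limpets: 1 of 5 neighbours < 4, not yet.
  mussels: 2 of 5 neighbours ≥ 2, goes locally extinct.
  nudibranchs: 2 of 5 neighbours ≥ 2, goes locally extinct.
  plankton: 1 of 5 neighbours < 5, not yet.
Round 4 — checking thresholds:
  copepods: 2 of 4 neighbours < 3, not yet.
  diatoms: 1 of 3 neighbours < 2, not yet.
  eelgrass: 3 of 5 neighbours ≥ 3, goes locally extinct.
  limpets: 2 of 5 neighbours < 4, not yet.
  plankton: 2 of 5 neighbours < 5, not yet.
Round 5 — checking thresholds:
  copepods: 2 of 4 neighbours < 3, not yet.
  diatoms: 2 of 3 neighbours ≥ 2, goes locally extinct.
  limpets: 3 of 5 neighbours < 4, not yet.
  plankton: 2 of 5 neighbours < 5, not yet.
Round 6 — no new extinctions; cascade stops.

no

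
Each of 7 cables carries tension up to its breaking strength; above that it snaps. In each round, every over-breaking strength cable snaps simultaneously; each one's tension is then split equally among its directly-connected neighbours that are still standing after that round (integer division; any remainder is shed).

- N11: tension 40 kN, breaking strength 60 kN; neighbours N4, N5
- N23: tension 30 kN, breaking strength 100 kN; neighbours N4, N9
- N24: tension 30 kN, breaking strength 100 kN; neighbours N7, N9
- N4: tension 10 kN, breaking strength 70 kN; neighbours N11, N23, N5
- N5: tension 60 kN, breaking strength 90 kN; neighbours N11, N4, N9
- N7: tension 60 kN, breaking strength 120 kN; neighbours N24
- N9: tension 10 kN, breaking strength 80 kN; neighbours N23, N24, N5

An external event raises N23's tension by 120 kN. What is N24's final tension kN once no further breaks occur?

72

Round 1 — N23 at 150 > 100. N23 snaps.
  N23 sheds 150 kN to N4, N9: 75 each.
    N4: 10+75 = 85 > 70
    N9: 10+75 = 85 > 80
Round 2 — N4, N9 snap.
  N4 sheds 85 kN to N11, N5: 42 each (1 lost).
    N11: 40+42 = 82 > 60
    N5: 60+42 = 102 > 90
  N9 sheds 85 kN to N24, N5: 42 each (1 lost).
    N24: 30+42 = 72 ≤ 100
    N5: 102+42 = 144 > 90
Round 3 — N11, N5 snap.
  N11 sheds 82 kN: no online neighbours, lost.
  N5 sheds 144 kN: no online neighbours, lost.
No further breaks.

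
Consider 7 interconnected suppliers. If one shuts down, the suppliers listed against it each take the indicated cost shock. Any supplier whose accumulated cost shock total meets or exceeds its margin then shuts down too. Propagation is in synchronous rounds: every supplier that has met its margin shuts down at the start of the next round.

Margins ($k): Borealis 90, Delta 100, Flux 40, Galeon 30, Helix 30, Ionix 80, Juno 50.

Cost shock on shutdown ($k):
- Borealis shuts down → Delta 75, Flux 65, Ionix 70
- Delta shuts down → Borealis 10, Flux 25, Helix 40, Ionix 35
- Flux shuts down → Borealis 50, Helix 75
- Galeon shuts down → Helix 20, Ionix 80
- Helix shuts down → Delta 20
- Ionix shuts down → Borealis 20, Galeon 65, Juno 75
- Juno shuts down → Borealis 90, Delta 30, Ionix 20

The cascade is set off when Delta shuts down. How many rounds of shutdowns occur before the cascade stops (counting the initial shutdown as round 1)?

2

Round 1 — Delta shuts down (initial).
  Borealis: +10 → 10 < 90
  Flux: +25 → 25 < 40
  Helix: +40 → 40 ≥ 30
  Ionix: +35 → 35 < 80
Round 2 — Helix shuts down.
No further shutdowns.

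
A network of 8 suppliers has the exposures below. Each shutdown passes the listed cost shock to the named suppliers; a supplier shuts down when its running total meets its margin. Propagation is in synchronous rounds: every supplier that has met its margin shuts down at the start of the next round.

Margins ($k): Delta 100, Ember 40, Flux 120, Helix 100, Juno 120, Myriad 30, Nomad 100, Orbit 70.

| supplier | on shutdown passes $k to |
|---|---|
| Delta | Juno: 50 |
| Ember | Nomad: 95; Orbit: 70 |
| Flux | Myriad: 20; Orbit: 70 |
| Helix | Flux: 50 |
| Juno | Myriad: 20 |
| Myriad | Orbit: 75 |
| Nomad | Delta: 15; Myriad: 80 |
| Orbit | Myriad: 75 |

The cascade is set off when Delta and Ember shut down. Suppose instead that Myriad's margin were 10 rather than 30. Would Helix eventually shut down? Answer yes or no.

no

With Myriad's margin at 10:
Round 1 — Delta, Ember shut down (initial).
  Juno: +50 → 50 < 120
  Nomad: +95 → 95 < 100
  Orbit: +70 → 70 ≥ 70
Round 2 — Orbit shuts down.
  Myriad: +75 → 75 ≥ 10
Round 3 — Myriad shuts down.
No further shutdowns.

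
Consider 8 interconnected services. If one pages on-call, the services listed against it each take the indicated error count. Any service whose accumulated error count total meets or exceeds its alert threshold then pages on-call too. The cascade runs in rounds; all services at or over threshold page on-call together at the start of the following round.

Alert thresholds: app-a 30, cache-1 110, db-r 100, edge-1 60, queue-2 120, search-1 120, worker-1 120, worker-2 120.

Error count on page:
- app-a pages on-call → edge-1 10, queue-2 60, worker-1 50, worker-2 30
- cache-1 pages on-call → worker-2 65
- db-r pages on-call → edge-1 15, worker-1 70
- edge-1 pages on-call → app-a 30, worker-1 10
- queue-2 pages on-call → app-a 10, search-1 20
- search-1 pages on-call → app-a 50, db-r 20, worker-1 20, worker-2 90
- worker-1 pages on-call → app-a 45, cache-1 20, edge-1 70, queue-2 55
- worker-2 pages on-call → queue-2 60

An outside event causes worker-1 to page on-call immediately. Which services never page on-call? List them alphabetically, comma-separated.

Round 1 — worker-1 pages on-call (initial).
  app-a: +45 → 45 ≥ 30
  cache-1: +20 → 20 < 110
  edge-1: +70 → 70 ≥ 60
  queue-2: +55 → 55 < 120
Round 2 — app-a, edge-1 page on-call.
  queue-2: +60 → 115 < 120
  worker-2: +30 → 30 < 120
No further pages.

cache-1, db-r, queue-2, search-1, worker-2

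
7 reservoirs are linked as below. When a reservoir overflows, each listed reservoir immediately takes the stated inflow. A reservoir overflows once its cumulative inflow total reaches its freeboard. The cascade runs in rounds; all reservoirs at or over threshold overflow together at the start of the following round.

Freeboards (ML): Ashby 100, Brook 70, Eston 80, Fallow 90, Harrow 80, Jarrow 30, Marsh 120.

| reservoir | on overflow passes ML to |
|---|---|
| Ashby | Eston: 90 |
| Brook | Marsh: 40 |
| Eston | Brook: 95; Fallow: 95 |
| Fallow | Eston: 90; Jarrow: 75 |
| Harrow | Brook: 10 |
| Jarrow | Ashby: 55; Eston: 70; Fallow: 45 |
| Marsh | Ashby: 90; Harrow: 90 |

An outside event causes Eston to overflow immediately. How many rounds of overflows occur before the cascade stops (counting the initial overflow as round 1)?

Round 1 — Eston overflows (initial).
  Brook: +95 → 95 ≥ 70
  Fallow: +95 → 95 ≥ 90
Round 2 — Brook, Fallow overflow.
  Jarrow: +75 → 75 ≥ 30
  Marsh: +40 → 40 < 120
Round 3 — Jarrow overflows.
  Ashby: +55 → 55 < 100
No further overflows.

3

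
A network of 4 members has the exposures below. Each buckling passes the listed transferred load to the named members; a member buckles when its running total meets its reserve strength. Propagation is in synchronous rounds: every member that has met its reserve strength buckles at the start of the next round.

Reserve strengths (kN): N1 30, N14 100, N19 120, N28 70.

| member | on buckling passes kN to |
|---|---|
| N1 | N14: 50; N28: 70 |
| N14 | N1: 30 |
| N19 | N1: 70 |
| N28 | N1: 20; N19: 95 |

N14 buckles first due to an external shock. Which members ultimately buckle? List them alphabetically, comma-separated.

Round 1 — N14 buckles (initial).
  N1: +30 → 30 ≥ 30
Round 2 — N1 buckles.
  N28: +70 → 70 ≥ 70
Round 3 — N28 buckles.
  N19: +95 → 95 < 120
No further bucklings.

N1, N14, N28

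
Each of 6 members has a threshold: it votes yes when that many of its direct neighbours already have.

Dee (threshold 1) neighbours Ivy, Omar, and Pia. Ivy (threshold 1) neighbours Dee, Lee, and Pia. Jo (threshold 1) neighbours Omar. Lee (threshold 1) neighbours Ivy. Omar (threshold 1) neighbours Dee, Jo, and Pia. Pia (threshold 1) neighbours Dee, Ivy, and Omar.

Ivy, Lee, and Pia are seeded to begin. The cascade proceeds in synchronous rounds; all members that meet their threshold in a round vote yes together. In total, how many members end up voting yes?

6

Round 1 — Ivy, Lee, Pia vote yes (initial).
Round 2 — checking thresholds:
  Dee: 2 of 3 neighbours ≥ 1, votes yes.
  Omar: 1 of 3 neighbours ≥ 1, votes yes.
Round 3 — checking thresholds:
  Jo: 1 of 1 neighbours ≥ 1, votes yes.
Round 4 — no new yes votes; cascade stops.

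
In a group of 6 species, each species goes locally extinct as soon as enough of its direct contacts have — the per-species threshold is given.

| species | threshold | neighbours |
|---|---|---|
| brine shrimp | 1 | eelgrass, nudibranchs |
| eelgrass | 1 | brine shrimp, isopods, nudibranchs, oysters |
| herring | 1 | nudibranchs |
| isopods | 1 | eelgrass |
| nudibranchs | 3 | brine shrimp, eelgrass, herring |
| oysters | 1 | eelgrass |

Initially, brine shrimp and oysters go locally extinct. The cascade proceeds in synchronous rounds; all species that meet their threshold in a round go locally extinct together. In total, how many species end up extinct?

4

Round 1 — brine shrimp, oysters go locally extinct (initial).
Round 2 — checking thresholds:
  eelgrass: 2 of 4 neighbours ≥ 1, goes locally extinct.
  nudibranchs: 1 of 3 neighbours < 3, not yet.
Round 3 — checking thresholds:
  isopods: 1 of 1 neighbours ≥ 1, goes locally extinct.
  nudibranchs: 2 of 3 neighbours < 3, not yet.
Round 4 — no new extinctions; cascade stops.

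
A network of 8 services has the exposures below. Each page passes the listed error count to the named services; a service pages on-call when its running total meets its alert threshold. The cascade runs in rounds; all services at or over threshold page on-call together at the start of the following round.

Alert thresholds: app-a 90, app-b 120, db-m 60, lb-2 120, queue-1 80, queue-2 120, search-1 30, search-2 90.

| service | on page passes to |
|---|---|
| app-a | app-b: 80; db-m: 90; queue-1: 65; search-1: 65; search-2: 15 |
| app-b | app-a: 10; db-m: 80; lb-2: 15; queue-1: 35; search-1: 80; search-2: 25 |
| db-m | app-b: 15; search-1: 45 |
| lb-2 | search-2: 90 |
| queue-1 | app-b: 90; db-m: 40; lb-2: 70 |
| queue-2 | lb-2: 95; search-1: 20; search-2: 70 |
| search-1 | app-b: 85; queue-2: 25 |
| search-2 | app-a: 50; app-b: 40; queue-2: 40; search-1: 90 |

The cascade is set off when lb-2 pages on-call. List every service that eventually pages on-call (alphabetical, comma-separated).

app-b, db-m, lb-2, search-1, search-2

Round 1 — lb-2 pages on-call (initial).
  search-2: +90 → 90 ≥ 90
Round 2 — search-2 pages on-call.
  app-a: +50 → 50 < 90
  app-b: +40 → 40 < 120
  queue-2: +40 → 40 < 120
  search-1: +90 → 90 ≥ 30
Round 3 — search-1 pages on-call.
  app-b: +85 → 125 ≥ 120
  queue-2: +25 → 65 < 120
Round 4 — app-b pages on-call.
  app-a: +10 → 60 < 90
  db-m: +80 → 80 ≥ 60
  queue-1: +35 → 35 < 80
Round 5 — db-m pages on-call.
No further pages.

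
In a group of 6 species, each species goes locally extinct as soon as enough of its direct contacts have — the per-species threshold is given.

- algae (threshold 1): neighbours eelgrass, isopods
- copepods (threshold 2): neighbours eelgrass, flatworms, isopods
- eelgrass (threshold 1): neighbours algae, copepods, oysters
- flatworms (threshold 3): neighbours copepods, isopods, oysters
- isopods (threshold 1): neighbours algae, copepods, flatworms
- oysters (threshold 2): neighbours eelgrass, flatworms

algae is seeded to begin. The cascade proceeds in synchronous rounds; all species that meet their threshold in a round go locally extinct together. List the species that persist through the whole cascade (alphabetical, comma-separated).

Round 1 — algae goes locally extinct (initial).
Round 2 — checking thresholds:
  eelgrass: 1 of 3 neighbours ≥ 1, goes locally extinct.
  isopods: 1 of 3 neighbours ≥ 1, goes locally extinct.
Round 3 — checking thresholds:
  copepods: 2 of 3 neighbours ≥ 2, goes locally extinct.
  flatworms: 1 of 3 neighbours < 3, below threshold.
  oysters: 1 of 2 neighbours < 2, below threshold.
Round 4 — no new extinctions; cascade stops.

flatworms, oysters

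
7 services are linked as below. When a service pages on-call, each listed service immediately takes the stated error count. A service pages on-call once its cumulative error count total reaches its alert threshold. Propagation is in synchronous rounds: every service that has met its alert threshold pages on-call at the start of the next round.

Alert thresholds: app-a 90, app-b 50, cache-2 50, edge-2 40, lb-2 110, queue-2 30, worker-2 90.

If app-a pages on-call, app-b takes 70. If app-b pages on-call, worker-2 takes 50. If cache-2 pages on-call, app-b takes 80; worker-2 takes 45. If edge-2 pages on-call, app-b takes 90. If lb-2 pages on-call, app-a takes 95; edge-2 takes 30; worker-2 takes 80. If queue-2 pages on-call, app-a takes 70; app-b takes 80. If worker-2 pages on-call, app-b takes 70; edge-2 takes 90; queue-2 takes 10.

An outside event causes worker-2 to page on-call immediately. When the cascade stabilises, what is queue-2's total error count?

Round 1 — worker-2 pages on-call (initial).
  app-b: +70 → 70 ≥ 50
  edge-2: +90 → 90 ≥ 40
  queue-2: +10 → 10 < 30
Round 2 — app-b, edge-2 page on-call.
No further pages.

10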